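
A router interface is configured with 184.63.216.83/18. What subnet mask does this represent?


/18 means 18 network bits, 14 host bits
Binary: 11111111111111111100000000000000
Mask: 255.255.192.0


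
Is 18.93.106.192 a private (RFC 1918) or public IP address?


RFC 1918 private ranges:
  10.0.0.0/8 (10.0.0.0 - 10.255.255.255)
  172.16.0.0/12 (172.16.0.0 - 172.31.255.255)
  192.168.0.0/16 (192.168.0.0 - 192.168.255.255)
Public (not in any RFC 1918 range)


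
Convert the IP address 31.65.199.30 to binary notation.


31 = 00011111
65 = 01000001
199 = 11000111
30 = 00011110
Binary: 00011111.01000001.11000111.00011110


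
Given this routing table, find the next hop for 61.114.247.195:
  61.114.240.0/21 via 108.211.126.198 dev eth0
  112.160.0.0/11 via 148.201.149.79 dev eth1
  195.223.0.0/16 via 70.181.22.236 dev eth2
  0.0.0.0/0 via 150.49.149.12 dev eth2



Longest prefix match for 61.114.247.195:
  /21 61.114.240.0: MATCH
  /11 112.160.0.0: no
  /16 195.223.0.0: no
  /0 0.0.0.0: MATCH
Selected: next-hop 108.211.126.198 via eth0 (matched /21)


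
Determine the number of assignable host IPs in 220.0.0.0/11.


Host bits = 32 - 11 = 21
Total addresses = 2^21 = 2097152
Usable = total - 2 (network and broadcast)
Usable hosts: 2097150


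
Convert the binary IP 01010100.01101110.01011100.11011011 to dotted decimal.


01010100 = 84
01101110 = 110
01011100 = 92
11011011 = 219
IP: 84.110.92.219


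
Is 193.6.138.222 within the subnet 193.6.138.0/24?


Subnet network: 193.6.138.0
Test IP AND mask: 193.6.138.0
Yes, 193.6.138.222 is in 193.6.138.0/24


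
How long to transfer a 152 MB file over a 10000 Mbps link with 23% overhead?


Effective throughput = 10000 * (1 - 23/100) = 7700 Mbps
File size in Mb = 152 * 8 = 1216 Mb
Time = 1216 / 7700
Time = 0.1579 seconds


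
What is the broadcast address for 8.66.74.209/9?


Network: 8.0.0.0/9
Host bits = 23
Set all host bits to 1:
Broadcast: 8.127.255.255


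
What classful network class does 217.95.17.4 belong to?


First octet: 217
Binary: 11011001
110xxxxx -> Class C (192-223)
Class C, default mask 255.255.255.0 (/24)


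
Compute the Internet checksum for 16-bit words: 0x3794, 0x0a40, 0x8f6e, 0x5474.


Sum all words (with carry folding):
+ 0x3794 = 0x3794
+ 0x0a40 = 0x41d4
+ 0x8f6e = 0xd142
+ 0x5474 = 0x25b7
One's complement: ~0x25b7
Checksum = 0xda48


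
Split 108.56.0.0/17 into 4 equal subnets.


New prefix = 17 + 2 = 19
Each subnet has 8192 addresses
  108.56.0.0/19
  108.56.32.0/19
  108.56.64.0/19
  108.56.96.0/19
Subnets: 108.56.0.0/19, 108.56.32.0/19, 108.56.64.0/19, 108.56.96.0/19


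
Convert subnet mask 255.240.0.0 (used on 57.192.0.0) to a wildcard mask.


Subnet mask: 255.240.0.0
Wildcard = 255.255.255.255 - subnet mask
255 - 255 = 0
255 - 240 = 15
255 - 0 = 255
255 - 0 = 255
Wildcard: 0.15.255.255


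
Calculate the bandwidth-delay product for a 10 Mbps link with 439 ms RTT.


BDP = bandwidth * RTT
= 10 Mbps * 439 ms
= 10 * 1e6 * 439 / 1000 bits
= 4390000 bits
= 548750 bytes
= 535.8887 KB
BDP = 4390000 bits (548750 bytes)


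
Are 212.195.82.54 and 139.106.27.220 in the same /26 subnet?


Mask: 255.255.255.192
212.195.82.54 AND mask = 212.195.82.0
139.106.27.220 AND mask = 139.106.27.192
No, different subnets (212.195.82.0 vs 139.106.27.192)


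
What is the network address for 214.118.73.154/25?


IP:   11010110.01110110.01001001.10011010
Mask: 11111111.11111111.11111111.10000000
AND operation:
Net:  11010110.01110110.01001001.10000000
Network: 214.118.73.128/25


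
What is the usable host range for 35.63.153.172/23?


Network: 35.63.152.0
Broadcast: 35.63.153.255
First usable = network + 1
Last usable = broadcast - 1
Range: 35.63.152.1 to 35.63.153.254


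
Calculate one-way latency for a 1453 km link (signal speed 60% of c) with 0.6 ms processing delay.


Speed = 0.6 * 3e5 km/s = 180000 km/s
Propagation delay = 1453 / 180000 = 0.0081 s = 8.0722 ms
Processing delay = 0.6 ms
Total one-way latency = 8.6722 ms


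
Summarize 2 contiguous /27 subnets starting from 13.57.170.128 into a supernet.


Original prefix: /27
Number of subnets: 2 = 2^1
New prefix = 27 - 1 = 26
Supernet: 13.57.170.128/26


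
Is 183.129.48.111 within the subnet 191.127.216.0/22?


Subnet network: 191.127.216.0
Test IP AND mask: 183.129.48.0
No, 183.129.48.111 is not in 191.127.216.0/22


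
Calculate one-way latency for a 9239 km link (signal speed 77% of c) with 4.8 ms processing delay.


Speed = 0.77 * 3e5 km/s = 231000 km/s
Propagation delay = 9239 / 231000 = 0.04 s = 39.9957 ms
Processing delay = 4.8 ms
Total one-way latency = 44.7957 ms


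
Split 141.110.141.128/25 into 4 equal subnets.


New prefix = 25 + 2 = 27
Each subnet has 32 addresses
  141.110.141.128/27
  141.110.141.160/27
  141.110.141.192/27
  141.110.141.224/27
Subnets: 141.110.141.128/27, 141.110.141.160/27, 141.110.141.192/27, 141.110.141.224/27


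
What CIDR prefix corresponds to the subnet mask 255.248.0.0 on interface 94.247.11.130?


Binary: 11111111.11111000.00000000.00000000
Count leading 1s
Prefix: /13


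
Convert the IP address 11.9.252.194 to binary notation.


11 = 00001011
9 = 00001001
252 = 11111100
194 = 11000010
Binary: 00001011.00001001.11111100.11000010


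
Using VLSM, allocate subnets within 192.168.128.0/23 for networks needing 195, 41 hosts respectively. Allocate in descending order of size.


195 hosts -> /24 (254 usable): 192.168.128.0/24
41 hosts -> /26 (62 usable): 192.168.129.0/26
Allocation: 192.168.128.0/24 (195 hosts, 254 usable); 192.168.129.0/26 (41 hosts, 62 usable)


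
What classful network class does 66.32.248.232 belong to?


First octet: 66
Binary: 01000010
0xxxxxxx -> Class A (1-126)
Class A, default mask 255.0.0.0 (/8)


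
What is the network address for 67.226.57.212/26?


IP:   01000011.11100010.00111001.11010100
Mask: 11111111.11111111.11111111.11000000
AND operation:
Net:  01000011.11100010.00111001.11000000
Network: 67.226.57.192/26


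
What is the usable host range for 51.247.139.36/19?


Network: 51.247.128.0
Broadcast: 51.247.159.255
First usable = network + 1
Last usable = broadcast - 1
Range: 51.247.128.1 to 51.247.159.254


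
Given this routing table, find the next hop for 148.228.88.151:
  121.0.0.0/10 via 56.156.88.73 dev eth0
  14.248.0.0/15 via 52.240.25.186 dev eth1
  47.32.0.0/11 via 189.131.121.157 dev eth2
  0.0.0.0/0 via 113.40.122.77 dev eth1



Longest prefix match for 148.228.88.151:
  /10 121.0.0.0: no
  /15 14.248.0.0: no
  /11 47.32.0.0: no
  /0 0.0.0.0: MATCH
Selected: next-hop 113.40.122.77 via eth1 (matched /0)


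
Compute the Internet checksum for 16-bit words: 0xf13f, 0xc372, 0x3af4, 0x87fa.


Sum all words (with carry folding):
+ 0xf13f = 0xf13f
+ 0xc372 = 0xb4b2
+ 0x3af4 = 0xefa6
+ 0x87fa = 0x77a1
One's complement: ~0x77a1
Checksum = 0x885e


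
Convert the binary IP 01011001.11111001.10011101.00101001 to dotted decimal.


01011001 = 89
11111001 = 249
10011101 = 157
00101001 = 41
IP: 89.249.157.41


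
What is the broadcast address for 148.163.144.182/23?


Network: 148.163.144.0/23
Host bits = 9
Set all host bits to 1:
Broadcast: 148.163.145.255


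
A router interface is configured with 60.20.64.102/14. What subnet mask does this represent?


/14 means 14 network bits, 18 host bits
Binary: 11111111111111000000000000000000
Mask: 255.252.0.0


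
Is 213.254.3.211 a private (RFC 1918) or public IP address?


RFC 1918 private ranges:
  10.0.0.0/8 (10.0.0.0 - 10.255.255.255)
  172.16.0.0/12 (172.16.0.0 - 172.31.255.255)
  192.168.0.0/16 (192.168.0.0 - 192.168.255.255)
Public (not in any RFC 1918 range)


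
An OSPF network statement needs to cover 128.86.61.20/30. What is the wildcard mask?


Subnet mask: 255.255.255.252
Wildcard = 255.255.255.255 - subnet mask
255 - 255 = 0
255 - 255 = 0
255 - 255 = 0
255 - 252 = 3
Wildcard: 0.0.0.3


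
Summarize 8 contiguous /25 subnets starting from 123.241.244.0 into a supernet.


Original prefix: /25
Number of subnets: 8 = 2^3
New prefix = 25 - 3 = 22
Supernet: 123.241.244.0/22


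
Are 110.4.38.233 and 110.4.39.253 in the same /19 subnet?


Mask: 255.255.224.0
110.4.38.233 AND mask = 110.4.32.0
110.4.39.253 AND mask = 110.4.32.0
Yes, same subnet (110.4.32.0)


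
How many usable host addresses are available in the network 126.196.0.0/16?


Host bits = 32 - 16 = 16
Total addresses = 2^16 = 65536
Usable = total - 2 (network and broadcast)
Usable hosts: 65534


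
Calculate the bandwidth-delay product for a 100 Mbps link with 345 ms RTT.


BDP = bandwidth * RTT
= 100 Mbps * 345 ms
= 100 * 1e6 * 345 / 1000 bits
= 34500000 bits
= 4312500 bytes
= 4211.4258 KB
BDP = 34500000 bits (4312500 bytes)


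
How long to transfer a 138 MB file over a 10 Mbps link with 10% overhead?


Effective throughput = 10 * (1 - 10/100) = 9 Mbps
File size in Mb = 138 * 8 = 1104 Mb
Time = 1104 / 9
Time = 122.6667 seconds


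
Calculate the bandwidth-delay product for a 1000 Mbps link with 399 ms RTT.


BDP = bandwidth * RTT
= 1000 Mbps * 399 ms
= 1000 * 1e6 * 399 / 1000 bits
= 399000000 bits
= 49875000 bytes
= 48706.0547 KB
BDP = 399000000 bits (49875000 bytes)


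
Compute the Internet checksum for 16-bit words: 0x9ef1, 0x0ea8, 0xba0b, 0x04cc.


Sum all words (with carry folding):
+ 0x9ef1 = 0x9ef1
+ 0x0ea8 = 0xad99
+ 0xba0b = 0x67a5
+ 0x04cc = 0x6c71
One's complement: ~0x6c71
Checksum = 0x938e


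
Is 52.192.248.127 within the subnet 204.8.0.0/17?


Subnet network: 204.8.0.0
Test IP AND mask: 52.192.128.0
No, 52.192.248.127 is not in 204.8.0.0/17


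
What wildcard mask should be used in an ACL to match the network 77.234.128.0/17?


Subnet mask: 255.255.128.0
Wildcard = 255.255.255.255 - subnet mask
255 - 255 = 0
255 - 255 = 0
255 - 128 = 127
255 - 0 = 255
Wildcard: 0.0.127.255


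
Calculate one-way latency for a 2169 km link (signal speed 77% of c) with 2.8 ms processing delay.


Speed = 0.77 * 3e5 km/s = 231000 km/s
Propagation delay = 2169 / 231000 = 0.0094 s = 9.3896 ms
Processing delay = 2.8 ms
Total one-way latency = 12.1896 ms


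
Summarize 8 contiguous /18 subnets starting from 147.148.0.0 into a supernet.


Original prefix: /18
Number of subnets: 8 = 2^3
New prefix = 18 - 3 = 15
Supernet: 147.148.0.0/15


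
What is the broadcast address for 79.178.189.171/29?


Network: 79.178.189.168/29
Host bits = 3
Set all host bits to 1:
Broadcast: 79.178.189.175


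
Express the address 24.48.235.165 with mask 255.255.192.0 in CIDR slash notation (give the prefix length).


Binary: 11111111.11111111.11000000.00000000
Count leading 1s
Prefix: /18


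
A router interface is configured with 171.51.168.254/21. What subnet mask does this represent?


/21 means 21 network bits, 11 host bits
Binary: 11111111111111111111100000000000
Mask: 255.255.248.0


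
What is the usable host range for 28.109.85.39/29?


Network: 28.109.85.32
Broadcast: 28.109.85.39
First usable = network + 1
Last usable = broadcast - 1
Range: 28.109.85.33 to 28.109.85.38


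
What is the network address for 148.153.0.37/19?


IP:   10010100.10011001.00000000.00100101
Mask: 11111111.11111111.11100000.00000000
AND operation:
Net:  10010100.10011001.00000000.00000000
Network: 148.153.0.0/19


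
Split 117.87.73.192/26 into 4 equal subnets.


New prefix = 26 + 2 = 28
Each subnet has 16 addresses
  117.87.73.192/28
  117.87.73.208/28
  117.87.73.224/28
  117.87.73.240/28
Subnets: 117.87.73.192/28, 117.87.73.208/28, 117.87.73.224/28, 117.87.73.240/28


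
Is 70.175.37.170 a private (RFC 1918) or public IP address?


RFC 1918 private ranges:
  10.0.0.0/8 (10.0.0.0 - 10.255.255.255)
  172.16.0.0/12 (172.16.0.0 - 172.31.255.255)
  192.168.0.0/16 (192.168.0.0 - 192.168.255.255)
Public (not in any RFC 1918 range)


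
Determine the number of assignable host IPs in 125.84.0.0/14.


Host bits = 32 - 14 = 18
Total addresses = 2^18 = 262144
Usable = total - 2 (network and broadcast)
Usable hosts: 262142


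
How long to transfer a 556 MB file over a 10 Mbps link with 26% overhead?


Effective throughput = 10 * (1 - 26/100) = 7.4 Mbps
File size in Mb = 556 * 8 = 4448 Mb
Time = 4448 / 7.4
Time = 601.0811 seconds


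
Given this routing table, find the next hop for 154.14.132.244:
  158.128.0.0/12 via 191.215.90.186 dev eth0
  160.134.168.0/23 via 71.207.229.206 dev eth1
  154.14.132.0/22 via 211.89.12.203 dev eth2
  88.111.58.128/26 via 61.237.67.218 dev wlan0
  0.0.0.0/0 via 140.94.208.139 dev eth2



Longest prefix match for 154.14.132.244:
  /12 158.128.0.0: no
  /23 160.134.168.0: no
  /22 154.14.132.0: MATCH
  /26 88.111.58.128: no
  /0 0.0.0.0: MATCH
Selected: next-hop 211.89.12.203 via eth2 (matched /22)


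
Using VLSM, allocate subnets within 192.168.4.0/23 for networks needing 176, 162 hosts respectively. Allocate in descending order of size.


176 hosts -> /24 (254 usable): 192.168.4.0/24
162 hosts -> /24 (254 usable): 192.168.5.0/24
Allocation: 192.168.4.0/24 (176 hosts, 254 usable); 192.168.5.0/24 (162 hosts, 254 usable)


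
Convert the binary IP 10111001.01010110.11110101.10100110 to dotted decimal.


10111001 = 185
01010110 = 86
11110101 = 245
10100110 = 166
IP: 185.86.245.166


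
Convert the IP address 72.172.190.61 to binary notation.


72 = 01001000
172 = 10101100
190 = 10111110
61 = 00111101
Binary: 01001000.10101100.10111110.00111101


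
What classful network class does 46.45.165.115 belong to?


First octet: 46
Binary: 00101110
0xxxxxxx -> Class A (1-126)
Class A, default mask 255.0.0.0 (/8)


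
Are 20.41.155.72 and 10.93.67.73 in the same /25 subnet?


Mask: 255.255.255.128
20.41.155.72 AND mask = 20.41.155.0
10.93.67.73 AND mask = 10.93.67.0
No, different subnets (20.41.155.0 vs 10.93.67.0)


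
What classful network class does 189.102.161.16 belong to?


First octet: 189
Binary: 10111101
10xxxxxx -> Class B (128-191)
Class B, default mask 255.255.0.0 (/16)


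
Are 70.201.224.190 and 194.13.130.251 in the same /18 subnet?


Mask: 255.255.192.0
70.201.224.190 AND mask = 70.201.192.0
194.13.130.251 AND mask = 194.13.128.0
No, different subnets (70.201.192.0 vs 194.13.128.0)


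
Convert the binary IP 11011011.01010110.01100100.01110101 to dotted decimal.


11011011 = 219
01010110 = 86
01100100 = 100
01110101 = 117
IP: 219.86.100.117


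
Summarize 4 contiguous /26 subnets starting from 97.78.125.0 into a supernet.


Original prefix: /26
Number of subnets: 4 = 2^2
New prefix = 26 - 2 = 24
Supernet: 97.78.125.0/24


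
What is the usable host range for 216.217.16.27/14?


Network: 216.216.0.0
Broadcast: 216.219.255.255
First usable = network + 1
Last usable = broadcast - 1
Range: 216.216.0.1 to 216.219.255.254


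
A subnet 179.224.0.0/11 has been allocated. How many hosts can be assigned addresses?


Host bits = 32 - 11 = 21
Total addresses = 2^21 = 2097152
Usable = total - 2 (network and broadcast)
Usable hosts: 2097150


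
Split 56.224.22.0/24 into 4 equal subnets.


New prefix = 24 + 2 = 26
Each subnet has 64 addresses
  56.224.22.0/26
  56.224.22.64/26
  56.224.22.128/26
  56.224.22.192/26
Subnets: 56.224.22.0/26, 56.224.22.64/26, 56.224.22.128/26, 56.224.22.192/26


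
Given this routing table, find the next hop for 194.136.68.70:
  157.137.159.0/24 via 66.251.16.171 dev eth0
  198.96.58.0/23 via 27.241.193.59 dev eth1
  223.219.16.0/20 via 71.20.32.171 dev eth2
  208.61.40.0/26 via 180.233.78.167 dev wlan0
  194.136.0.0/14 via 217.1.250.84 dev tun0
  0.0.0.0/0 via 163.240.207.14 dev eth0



Longest prefix match for 194.136.68.70:
  /24 157.137.159.0: no
  /23 198.96.58.0: no
  /20 223.219.16.0: no
  /26 208.61.40.0: no
  /14 194.136.0.0: MATCH
  /0 0.0.0.0: MATCH
Selected: next-hop 217.1.250.84 via tun0 (matched /14)


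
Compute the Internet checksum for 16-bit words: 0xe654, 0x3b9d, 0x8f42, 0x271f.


Sum all words (with carry folding):
+ 0xe654 = 0xe654
+ 0x3b9d = 0x21f2
+ 0x8f42 = 0xb134
+ 0x271f = 0xd853
One's complement: ~0xd853
Checksum = 0x27ac


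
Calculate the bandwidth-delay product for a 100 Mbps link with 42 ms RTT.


BDP = bandwidth * RTT
= 100 Mbps * 42 ms
= 100 * 1e6 * 42 / 1000 bits
= 4200000 bits
= 525000 bytes
= 512.6953 KB
BDP = 4200000 bits (525000 bytes)


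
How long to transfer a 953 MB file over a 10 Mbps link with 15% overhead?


Effective throughput = 10 * (1 - 15/100) = 8.5 Mbps
File size in Mb = 953 * 8 = 7624 Mb
Time = 7624 / 8.5
Time = 896.9412 seconds


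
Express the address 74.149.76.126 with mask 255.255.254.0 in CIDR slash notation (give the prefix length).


Binary: 11111111.11111111.11111110.00000000
Count leading 1s
Prefix: /23


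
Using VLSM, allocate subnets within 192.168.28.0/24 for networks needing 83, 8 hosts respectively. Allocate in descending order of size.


83 hosts -> /25 (126 usable): 192.168.28.0/25
8 hosts -> /28 (14 usable): 192.168.28.128/28
Allocation: 192.168.28.0/25 (83 hosts, 126 usable); 192.168.28.128/28 (8 hosts, 14 usable)


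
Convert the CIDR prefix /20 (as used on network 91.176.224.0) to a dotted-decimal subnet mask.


/20 means 20 network bits, 12 host bits
Binary: 11111111111111111111000000000000
Mask: 255.255.240.0


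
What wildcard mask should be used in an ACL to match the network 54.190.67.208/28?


Subnet mask: 255.255.255.240
Wildcard = 255.255.255.255 - subnet mask
255 - 255 = 0
255 - 255 = 0
255 - 255 = 0
255 - 240 = 15
Wildcard: 0.0.0.15


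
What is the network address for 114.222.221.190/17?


IP:   01110010.11011110.11011101.10111110
Mask: 11111111.11111111.10000000.00000000
AND operation:
Net:  01110010.11011110.10000000.00000000
Network: 114.222.128.0/17


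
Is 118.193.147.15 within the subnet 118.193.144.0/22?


Subnet network: 118.193.144.0
Test IP AND mask: 118.193.144.0
Yes, 118.193.147.15 is in 118.193.144.0/22


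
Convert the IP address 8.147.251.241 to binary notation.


8 = 00001000
147 = 10010011
251 = 11111011
241 = 11110001
Binary: 00001000.10010011.11111011.11110001


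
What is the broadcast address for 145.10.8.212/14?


Network: 145.8.0.0/14
Host bits = 18
Set all host bits to 1:
Broadcast: 145.11.255.255


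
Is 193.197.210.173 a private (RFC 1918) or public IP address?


RFC 1918 private ranges:
  10.0.0.0/8 (10.0.0.0 - 10.255.255.255)
  172.16.0.0/12 (172.16.0.0 - 172.31.255.255)
  192.168.0.0/16 (192.168.0.0 - 192.168.255.255)
Public (not in any RFC 1918 range)


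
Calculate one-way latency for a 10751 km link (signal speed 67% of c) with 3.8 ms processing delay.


Speed = 0.67 * 3e5 km/s = 201000 km/s
Propagation delay = 10751 / 201000 = 0.0535 s = 53.4876 ms
Processing delay = 3.8 ms
Total one-way latency = 57.2876 ms


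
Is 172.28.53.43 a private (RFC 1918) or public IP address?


RFC 1918 private ranges:
  10.0.0.0/8 (10.0.0.0 - 10.255.255.255)
  172.16.0.0/12 (172.16.0.0 - 172.31.255.255)
  192.168.0.0/16 (192.168.0.0 - 192.168.255.255)
Private (in 172.16.0.0/12)


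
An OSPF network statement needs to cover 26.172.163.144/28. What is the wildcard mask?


Subnet mask: 255.255.255.240
Wildcard = 255.255.255.255 - subnet mask
255 - 255 = 0
255 - 255 = 0
255 - 255 = 0
255 - 240 = 15
Wildcard: 0.0.0.15


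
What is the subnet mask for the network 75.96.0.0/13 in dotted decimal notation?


/13 means 13 network bits, 19 host bits
Binary: 11111111111110000000000000000000
Mask: 255.248.0.0


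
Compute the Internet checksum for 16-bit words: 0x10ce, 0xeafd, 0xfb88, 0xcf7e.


Sum all words (with carry folding):
+ 0x10ce = 0x10ce
+ 0xeafd = 0xfbcb
+ 0xfb88 = 0xf754
+ 0xcf7e = 0xc6d3
One's complement: ~0xc6d3
Checksum = 0x392c


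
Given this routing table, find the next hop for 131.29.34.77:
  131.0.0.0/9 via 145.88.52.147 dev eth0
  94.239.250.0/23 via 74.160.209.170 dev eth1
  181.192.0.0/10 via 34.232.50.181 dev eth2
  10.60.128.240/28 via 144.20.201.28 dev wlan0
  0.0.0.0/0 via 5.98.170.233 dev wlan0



Longest prefix match for 131.29.34.77:
  /9 131.0.0.0: MATCH
  /23 94.239.250.0: no
  /10 181.192.0.0: no
  /28 10.60.128.240: no
  /0 0.0.0.0: MATCH
Selected: next-hop 145.88.52.147 via eth0 (matched /9)


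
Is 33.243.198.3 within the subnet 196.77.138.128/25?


Subnet network: 196.77.138.128
Test IP AND mask: 33.243.198.0
No, 33.243.198.3 is not in 196.77.138.128/25


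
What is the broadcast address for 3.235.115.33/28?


Network: 3.235.115.32/28
Host bits = 4
Set all host bits to 1:
Broadcast: 3.235.115.47


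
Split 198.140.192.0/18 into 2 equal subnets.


New prefix = 18 + 1 = 19
Each subnet has 8192 addresses
  198.140.192.0/19
  198.140.224.0/19
Subnets: 198.140.192.0/19, 198.140.224.0/19


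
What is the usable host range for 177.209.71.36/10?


Network: 177.192.0.0
Broadcast: 177.255.255.255
First usable = network + 1
Last usable = broadcast - 1
Range: 177.192.0.1 to 177.255.255.254


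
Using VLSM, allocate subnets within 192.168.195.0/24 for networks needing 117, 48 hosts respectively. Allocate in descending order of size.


117 hosts -> /25 (126 usable): 192.168.195.0/25
48 hosts -> /26 (62 usable): 192.168.195.128/26
Allocation: 192.168.195.0/25 (117 hosts, 126 usable); 192.168.195.128/26 (48 hosts, 62 usable)


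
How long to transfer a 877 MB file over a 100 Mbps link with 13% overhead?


Effective throughput = 100 * (1 - 13/100) = 87 Mbps
File size in Mb = 877 * 8 = 7016 Mb
Time = 7016 / 87
Time = 80.6437 seconds


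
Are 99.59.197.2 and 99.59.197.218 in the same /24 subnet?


Mask: 255.255.255.0
99.59.197.2 AND mask = 99.59.197.0
99.59.197.218 AND mask = 99.59.197.0
Yes, same subnet (99.59.197.0)


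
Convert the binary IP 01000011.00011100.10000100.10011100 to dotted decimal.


01000011 = 67
00011100 = 28
10000100 = 132
10011100 = 156
IP: 67.28.132.156


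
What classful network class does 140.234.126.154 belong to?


First octet: 140
Binary: 10001100
10xxxxxx -> Class B (128-191)
Class B, default mask 255.255.0.0 (/16)


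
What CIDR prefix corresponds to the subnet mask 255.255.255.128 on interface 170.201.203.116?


Binary: 11111111.11111111.11111111.10000000
Count leading 1s
Prefix: /25


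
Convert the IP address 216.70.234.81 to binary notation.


216 = 11011000
70 = 01000110
234 = 11101010
81 = 01010001
Binary: 11011000.01000110.11101010.01010001


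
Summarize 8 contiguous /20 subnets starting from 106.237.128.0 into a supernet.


Original prefix: /20
Number of subnets: 8 = 2^3
New prefix = 20 - 3 = 17
Supernet: 106.237.128.0/17


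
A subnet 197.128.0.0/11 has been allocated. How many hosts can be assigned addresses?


Host bits = 32 - 11 = 21
Total addresses = 2^21 = 2097152
Usable = total - 2 (network and broadcast)
Usable hosts: 2097150


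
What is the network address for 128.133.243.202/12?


IP:   10000000.10000101.11110011.11001010
Mask: 11111111.11110000.00000000.00000000
AND operation:
Net:  10000000.10000000.00000000.00000000
Network: 128.128.0.0/12


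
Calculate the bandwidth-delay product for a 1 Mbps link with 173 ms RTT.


BDP = bandwidth * RTT
= 1 Mbps * 173 ms
= 1 * 1e6 * 173 / 1000 bits
= 173000 bits
= 21625 bytes
= 21.1182 KB
BDP = 173000 bits (21625 bytes)


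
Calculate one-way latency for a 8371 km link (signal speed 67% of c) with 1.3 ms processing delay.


Speed = 0.67 * 3e5 km/s = 201000 km/s
Propagation delay = 8371 / 201000 = 0.0416 s = 41.6468 ms
Processing delay = 1.3 ms
Total one-way latency = 42.9468 ms


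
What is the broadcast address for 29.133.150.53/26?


Network: 29.133.150.0/26
Host bits = 6
Set all host bits to 1:
Broadcast: 29.133.150.63


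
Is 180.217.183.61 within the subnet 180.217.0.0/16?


Subnet network: 180.217.0.0
Test IP AND mask: 180.217.0.0
Yes, 180.217.183.61 is in 180.217.0.0/16


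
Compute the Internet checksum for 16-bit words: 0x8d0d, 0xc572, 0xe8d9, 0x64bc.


Sum all words (with carry folding):
+ 0x8d0d = 0x8d0d
+ 0xc572 = 0x5280
+ 0xe8d9 = 0x3b5a
+ 0x64bc = 0xa016
One's complement: ~0xa016
Checksum = 0x5fe9


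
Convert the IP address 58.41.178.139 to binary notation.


58 = 00111010
41 = 00101001
178 = 10110010
139 = 10001011
Binary: 00111010.00101001.10110010.10001011


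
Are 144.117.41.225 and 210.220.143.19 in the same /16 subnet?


Mask: 255.255.0.0
144.117.41.225 AND mask = 144.117.0.0
210.220.143.19 AND mask = 210.220.0.0
No, different subnets (144.117.0.0 vs 210.220.0.0)


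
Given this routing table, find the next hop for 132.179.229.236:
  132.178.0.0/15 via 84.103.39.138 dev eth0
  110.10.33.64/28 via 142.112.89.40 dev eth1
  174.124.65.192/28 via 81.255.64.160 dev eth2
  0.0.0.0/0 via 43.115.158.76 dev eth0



Longest prefix match for 132.179.229.236:
  /15 132.178.0.0: MATCH
  /28 110.10.33.64: no
  /28 174.124.65.192: no
  /0 0.0.0.0: MATCH
Selected: next-hop 84.103.39.138 via eth0 (matched /15)


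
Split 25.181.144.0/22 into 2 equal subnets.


New prefix = 22 + 1 = 23
Each subnet has 512 addresses
  25.181.144.0/23
  25.181.146.0/23
Subnets: 25.181.144.0/23, 25.181.146.0/23


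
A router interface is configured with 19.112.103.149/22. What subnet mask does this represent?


/22 means 22 network bits, 10 host bits
Binary: 11111111111111111111110000000000
Mask: 255.255.252.0


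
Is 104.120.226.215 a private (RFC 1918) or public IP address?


RFC 1918 private ranges:
  10.0.0.0/8 (10.0.0.0 - 10.255.255.255)
  172.16.0.0/12 (172.16.0.0 - 172.31.255.255)
  192.168.0.0/16 (192.168.0.0 - 192.168.255.255)
Public (not in any RFC 1918 range)


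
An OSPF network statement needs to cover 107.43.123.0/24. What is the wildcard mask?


Subnet mask: 255.255.255.0
Wildcard = 255.255.255.255 - subnet mask
255 - 255 = 0
255 - 255 = 0
255 - 255 = 0
255 - 0 = 255
Wildcard: 0.0.0.255


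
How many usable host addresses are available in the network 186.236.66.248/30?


Host bits = 32 - 30 = 2
Total addresses = 2^2 = 4
Usable = total - 2 (network and broadcast)
Usable hosts: 2


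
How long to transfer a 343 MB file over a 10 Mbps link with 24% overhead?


Effective throughput = 10 * (1 - 24/100) = 7.6 Mbps
File size in Mb = 343 * 8 = 2744 Mb
Time = 2744 / 7.6
Time = 361.0526 seconds


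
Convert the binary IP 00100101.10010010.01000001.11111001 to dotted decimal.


00100101 = 37
10010010 = 146
01000001 = 65
11111001 = 249
IP: 37.146.65.249


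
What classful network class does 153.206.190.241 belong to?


First octet: 153
Binary: 10011001
10xxxxxx -> Class B (128-191)
Class B, default mask 255.255.0.0 (/16)


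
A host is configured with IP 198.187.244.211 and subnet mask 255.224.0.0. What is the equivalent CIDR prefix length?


Binary: 11111111.11100000.00000000.00000000
Count leading 1s
Prefix: /11


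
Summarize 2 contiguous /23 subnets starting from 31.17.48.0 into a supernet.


Original prefix: /23
Number of subnets: 2 = 2^1
New prefix = 23 - 1 = 22
Supernet: 31.17.48.0/22


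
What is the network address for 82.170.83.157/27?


IP:   01010010.10101010.01010011.10011101
Mask: 11111111.11111111.11111111.11100000
AND operation:
Net:  01010010.10101010.01010011.10000000
Network: 82.170.83.128/27


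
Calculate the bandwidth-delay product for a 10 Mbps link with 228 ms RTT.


BDP = bandwidth * RTT
= 10 Mbps * 228 ms
= 10 * 1e6 * 228 / 1000 bits
= 2280000 bits
= 285000 bytes
= 278.3203 KB
BDP = 2280000 bits (285000 bytes)


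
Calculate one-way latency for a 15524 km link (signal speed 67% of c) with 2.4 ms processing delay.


Speed = 0.67 * 3e5 km/s = 201000 km/s
Propagation delay = 15524 / 201000 = 0.0772 s = 77.2338 ms
Processing delay = 2.4 ms
Total one-way latency = 79.6338 ms


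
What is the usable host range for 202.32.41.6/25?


Network: 202.32.41.0
Broadcast: 202.32.41.127
First usable = network + 1
Last usable = broadcast - 1
Range: 202.32.41.1 to 202.32.41.126


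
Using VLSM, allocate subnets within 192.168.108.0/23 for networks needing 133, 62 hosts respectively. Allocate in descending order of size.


133 hosts -> /24 (254 usable): 192.168.108.0/24
62 hosts -> /26 (62 usable): 192.168.109.0/26
Allocation: 192.168.108.0/24 (133 hosts, 254 usable); 192.168.109.0/26 (62 hosts, 62 usable)


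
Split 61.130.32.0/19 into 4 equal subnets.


New prefix = 19 + 2 = 21
Each subnet has 2048 addresses
  61.130.32.0/21
  61.130.40.0/21
  61.130.48.0/21
  61.130.56.0/21
Subnets: 61.130.32.0/21, 61.130.40.0/21, 61.130.48.0/21, 61.130.56.0/21


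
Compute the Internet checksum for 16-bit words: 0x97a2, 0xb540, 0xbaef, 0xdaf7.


Sum all words (with carry folding):
+ 0x97a2 = 0x97a2
+ 0xb540 = 0x4ce3
+ 0xbaef = 0x07d3
+ 0xdaf7 = 0xe2ca
One's complement: ~0xe2ca
Checksum = 0x1d35


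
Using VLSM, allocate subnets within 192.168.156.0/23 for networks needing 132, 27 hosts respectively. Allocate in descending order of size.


132 hosts -> /24 (254 usable): 192.168.156.0/24
27 hosts -> /27 (30 usable): 192.168.157.0/27
Allocation: 192.168.156.0/24 (132 hosts, 254 usable); 192.168.157.0/27 (27 hosts, 30 usable)


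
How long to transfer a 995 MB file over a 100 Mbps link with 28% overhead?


Effective throughput = 100 * (1 - 28/100) = 72 Mbps
File size in Mb = 995 * 8 = 7960 Mb
Time = 7960 / 72
Time = 110.5556 seconds


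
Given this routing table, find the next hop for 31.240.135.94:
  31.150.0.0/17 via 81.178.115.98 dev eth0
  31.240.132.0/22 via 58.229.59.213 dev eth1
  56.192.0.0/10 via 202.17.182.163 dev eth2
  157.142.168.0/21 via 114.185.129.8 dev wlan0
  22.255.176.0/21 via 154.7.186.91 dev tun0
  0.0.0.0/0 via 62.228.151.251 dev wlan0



Longest prefix match for 31.240.135.94:
  /17 31.150.0.0: no
  /22 31.240.132.0: MATCH
  /10 56.192.0.0: no
  /21 157.142.168.0: no
  /21 22.255.176.0: no
  /0 0.0.0.0: MATCH
Selected: next-hop 58.229.59.213 via eth1 (matched /22)


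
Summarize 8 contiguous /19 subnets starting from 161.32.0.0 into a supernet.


Original prefix: /19
Number of subnets: 8 = 2^3
New prefix = 19 - 3 = 16
Supernet: 161.32.0.0/16


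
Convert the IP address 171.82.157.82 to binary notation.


171 = 10101011
82 = 01010010
157 = 10011101
82 = 01010010
Binary: 10101011.01010010.10011101.01010010


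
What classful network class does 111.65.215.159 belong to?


First octet: 111
Binary: 01101111
0xxxxxxx -> Class A (1-126)
Class A, default mask 255.0.0.0 (/8)


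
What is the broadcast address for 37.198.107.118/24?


Network: 37.198.107.0/24
Host bits = 8
Set all host bits to 1:
Broadcast: 37.198.107.255


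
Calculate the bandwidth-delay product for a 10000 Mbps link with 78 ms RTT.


BDP = bandwidth * RTT
= 10000 Mbps * 78 ms
= 10000 * 1e6 * 78 / 1000 bits
= 780000000 bits
= 97500000 bytes
= 95214.8438 KB
BDP = 780000000 bits (97500000 bytes)


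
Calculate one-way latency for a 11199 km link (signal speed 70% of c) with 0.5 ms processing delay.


Speed = 0.7 * 3e5 km/s = 210000 km/s
Propagation delay = 11199 / 210000 = 0.0533 s = 53.3286 ms
Processing delay = 0.5 ms
Total one-way latency = 53.8286 ms


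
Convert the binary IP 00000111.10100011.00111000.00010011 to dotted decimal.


00000111 = 7
10100011 = 163
00111000 = 56
00010011 = 19
IP: 7.163.56.19


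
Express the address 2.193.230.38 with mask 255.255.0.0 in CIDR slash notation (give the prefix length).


Binary: 11111111.11111111.00000000.00000000
Count leading 1s
Prefix: /16


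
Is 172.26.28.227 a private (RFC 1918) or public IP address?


RFC 1918 private ranges:
  10.0.0.0/8 (10.0.0.0 - 10.255.255.255)
  172.16.0.0/12 (172.16.0.0 - 172.31.255.255)
  192.168.0.0/16 (192.168.0.0 - 192.168.255.255)
Private (in 172.16.0.0/12)


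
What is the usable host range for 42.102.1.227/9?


Network: 42.0.0.0
Broadcast: 42.127.255.255
First usable = network + 1
Last usable = broadcast - 1
Range: 42.0.0.1 to 42.127.255.254


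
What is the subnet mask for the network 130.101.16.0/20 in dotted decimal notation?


/20 means 20 network bits, 12 host bits
Binary: 11111111111111111111000000000000
Mask: 255.255.240.0


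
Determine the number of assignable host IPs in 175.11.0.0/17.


Host bits = 32 - 17 = 15
Total addresses = 2^15 = 32768
Usable = total - 2 (network and broadcast)
Usable hosts: 32766


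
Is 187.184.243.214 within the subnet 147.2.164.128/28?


Subnet network: 147.2.164.128
Test IP AND mask: 187.184.243.208
No, 187.184.243.214 is not in 147.2.164.128/28


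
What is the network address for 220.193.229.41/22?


IP:   11011100.11000001.11100101.00101001
Mask: 11111111.11111111.11111100.00000000
AND operation:
Net:  11011100.11000001.11100100.00000000
Network: 220.193.228.0/22


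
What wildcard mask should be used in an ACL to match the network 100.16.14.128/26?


Subnet mask: 255.255.255.192
Wildcard = 255.255.255.255 - subnet mask
255 - 255 = 0
255 - 255 = 0
255 - 255 = 0
255 - 192 = 63
Wildcard: 0.0.0.63


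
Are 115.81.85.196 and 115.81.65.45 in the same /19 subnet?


Mask: 255.255.224.0
115.81.85.196 AND mask = 115.81.64.0
115.81.65.45 AND mask = 115.81.64.0
Yes, same subnet (115.81.64.0)


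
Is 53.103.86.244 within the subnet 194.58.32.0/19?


Subnet network: 194.58.32.0
Test IP AND mask: 53.103.64.0
No, 53.103.86.244 is not in 194.58.32.0/19


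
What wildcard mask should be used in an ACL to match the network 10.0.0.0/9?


Subnet mask: 255.128.0.0
Wildcard = 255.255.255.255 - subnet mask
255 - 255 = 0
255 - 128 = 127
255 - 0 = 255
255 - 0 = 255
Wildcard: 0.127.255.255


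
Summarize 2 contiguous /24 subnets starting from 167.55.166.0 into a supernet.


Original prefix: /24
Number of subnets: 2 = 2^1
New prefix = 24 - 1 = 23
Supernet: 167.55.166.0/23


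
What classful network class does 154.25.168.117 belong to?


First octet: 154
Binary: 10011010
10xxxxxx -> Class B (128-191)
Class B, default mask 255.255.0.0 (/16)


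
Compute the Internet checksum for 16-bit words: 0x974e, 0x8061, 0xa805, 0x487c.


Sum all words (with carry folding):
+ 0x974e = 0x974e
+ 0x8061 = 0x17b0
+ 0xa805 = 0xbfb5
+ 0x487c = 0x0832
One's complement: ~0x0832
Checksum = 0xf7cd


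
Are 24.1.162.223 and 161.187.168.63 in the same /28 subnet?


Mask: 255.255.255.240
24.1.162.223 AND mask = 24.1.162.208
161.187.168.63 AND mask = 161.187.168.48
No, different subnets (24.1.162.208 vs 161.187.168.48)


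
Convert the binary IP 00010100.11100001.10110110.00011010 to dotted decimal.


00010100 = 20
11100001 = 225
10110110 = 182
00011010 = 26
IP: 20.225.182.26


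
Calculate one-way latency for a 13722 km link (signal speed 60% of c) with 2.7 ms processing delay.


Speed = 0.6 * 3e5 km/s = 180000 km/s
Propagation delay = 13722 / 180000 = 0.0762 s = 76.2333 ms
Processing delay = 2.7 ms
Total one-way latency = 78.9333 ms


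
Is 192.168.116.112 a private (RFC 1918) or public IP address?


RFC 1918 private ranges:
  10.0.0.0/8 (10.0.0.0 - 10.255.255.255)
  172.16.0.0/12 (172.16.0.0 - 172.31.255.255)
  192.168.0.0/16 (192.168.0.0 - 192.168.255.255)
Private (in 192.168.0.0/16)


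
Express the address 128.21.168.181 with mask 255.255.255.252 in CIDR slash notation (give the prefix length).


Binary: 11111111.11111111.11111111.11111100
Count leading 1s
Prefix: /30


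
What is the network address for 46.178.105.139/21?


IP:   00101110.10110010.01101001.10001011
Mask: 11111111.11111111.11111000.00000000
AND operation:
Net:  00101110.10110010.01101000.00000000
Network: 46.178.104.0/21


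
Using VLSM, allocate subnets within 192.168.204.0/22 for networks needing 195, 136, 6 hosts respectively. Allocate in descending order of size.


195 hosts -> /24 (254 usable): 192.168.204.0/24
136 hosts -> /24 (254 usable): 192.168.205.0/24
6 hosts -> /29 (6 usable): 192.168.206.0/29
Allocation: 192.168.204.0/24 (195 hosts, 254 usable); 192.168.205.0/24 (136 hosts, 254 usable); 192.168.206.0/29 (6 hosts, 6 usable)


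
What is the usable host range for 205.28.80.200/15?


Network: 205.28.0.0
Broadcast: 205.29.255.255
First usable = network + 1
Last usable = broadcast - 1
Range: 205.28.0.1 to 205.29.255.254


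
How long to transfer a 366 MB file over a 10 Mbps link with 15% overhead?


Effective throughput = 10 * (1 - 15/100) = 8.5 Mbps
File size in Mb = 366 * 8 = 2928 Mb
Time = 2928 / 8.5
Time = 344.4706 seconds


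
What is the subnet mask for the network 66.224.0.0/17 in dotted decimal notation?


/17 means 17 network bits, 15 host bits
Binary: 11111111111111111000000000000000
Mask: 255.255.128.0


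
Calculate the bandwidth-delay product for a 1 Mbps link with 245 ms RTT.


BDP = bandwidth * RTT
= 1 Mbps * 245 ms
= 1 * 1e6 * 245 / 1000 bits
= 245000 bits
= 30625 bytes
= 29.9072 KB
BDP = 245000 bits (30625 bytes)


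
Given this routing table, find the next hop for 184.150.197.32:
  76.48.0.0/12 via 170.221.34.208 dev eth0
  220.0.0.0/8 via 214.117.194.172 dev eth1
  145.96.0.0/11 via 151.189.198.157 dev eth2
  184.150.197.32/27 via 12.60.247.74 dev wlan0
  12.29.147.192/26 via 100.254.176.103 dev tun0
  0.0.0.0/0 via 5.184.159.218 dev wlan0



Longest prefix match for 184.150.197.32:
  /12 76.48.0.0: no
  /8 220.0.0.0: no
  /11 145.96.0.0: no
  /27 184.150.197.32: MATCH
  /26 12.29.147.192: no
  /0 0.0.0.0: MATCH
Selected: next-hop 12.60.247.74 via wlan0 (matched /27)


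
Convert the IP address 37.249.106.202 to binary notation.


37 = 00100101
249 = 11111001
106 = 01101010
202 = 11001010
Binary: 00100101.11111001.01101010.11001010


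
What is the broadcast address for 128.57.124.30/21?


Network: 128.57.120.0/21
Host bits = 11
Set all host bits to 1:
Broadcast: 128.57.127.255


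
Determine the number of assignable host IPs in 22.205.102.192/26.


Host bits = 32 - 26 = 6
Total addresses = 2^6 = 64
Usable = total - 2 (network and broadcast)
Usable hosts: 62


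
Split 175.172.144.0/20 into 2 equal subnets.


New prefix = 20 + 1 = 21
Each subnet has 2048 addresses
  175.172.144.0/21
  175.172.152.0/21
Subnets: 175.172.144.0/21, 175.172.152.0/21


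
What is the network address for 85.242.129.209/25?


IP:   01010101.11110010.10000001.11010001
Mask: 11111111.11111111.11111111.10000000
AND operation:
Net:  01010101.11110010.10000001.10000000
Network: 85.242.129.128/25


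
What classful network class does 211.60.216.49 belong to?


First octet: 211
Binary: 11010011
110xxxxx -> Class C (192-223)
Class C, default mask 255.255.255.0 (/24)


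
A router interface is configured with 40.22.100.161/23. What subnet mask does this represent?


/23 means 23 network bits, 9 host bits
Binary: 11111111111111111111111000000000
Mask: 255.255.254.0


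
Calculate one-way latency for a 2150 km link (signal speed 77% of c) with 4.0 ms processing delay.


Speed = 0.77 * 3e5 km/s = 231000 km/s
Propagation delay = 2150 / 231000 = 0.0093 s = 9.3074 ms
Processing delay = 4.0 ms
Total one-way latency = 13.3074 ms


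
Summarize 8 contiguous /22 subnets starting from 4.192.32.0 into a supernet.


Original prefix: /22
Number of subnets: 8 = 2^3
New prefix = 22 - 3 = 19
Supernet: 4.192.32.0/19


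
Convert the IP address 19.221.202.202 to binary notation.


19 = 00010011
221 = 11011101
202 = 11001010
202 = 11001010
Binary: 00010011.11011101.11001010.11001010


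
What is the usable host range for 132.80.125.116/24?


Network: 132.80.125.0
Broadcast: 132.80.125.255
First usable = network + 1
Last usable = broadcast - 1
Range: 132.80.125.1 to 132.80.125.254


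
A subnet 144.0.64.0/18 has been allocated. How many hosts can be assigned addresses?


Host bits = 32 - 18 = 14
Total addresses = 2^14 = 16384
Usable = total - 2 (network and broadcast)
Usable hosts: 16382
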